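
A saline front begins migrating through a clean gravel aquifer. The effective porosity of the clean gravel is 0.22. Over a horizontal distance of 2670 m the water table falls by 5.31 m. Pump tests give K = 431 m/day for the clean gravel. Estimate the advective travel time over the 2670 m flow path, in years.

Hydraulic gradient i = Δh / L = 5.31 / 2670 = 0.001989.
Darcy flux q = K · i = 431.0 × 0.001989 = 0.8572 m/day.
Seepage velocity v = q / n_e = 0.8572 / 0.22 = 3.896 m/day.
Travel time t = L / v = 2670 / 3.896 = 685.3 days = 1.876 years.

1.88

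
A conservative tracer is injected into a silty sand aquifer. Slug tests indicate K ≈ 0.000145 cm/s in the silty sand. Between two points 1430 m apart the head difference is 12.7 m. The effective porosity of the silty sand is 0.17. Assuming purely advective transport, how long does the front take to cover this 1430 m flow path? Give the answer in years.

Convert K: 0.000145 cm/s × 864 = 0.1253 m/day.
Hydraulic gradient i = Δh / L = 12.7 / 1430 = 0.008881.
Darcy flux q = K · i = 0.1253 × 0.008881 = 0.001113 m/day.
Seepage velocity v = q / n_e = 0.001113 / 0.17 = 0.006545 m/day.
Travel time t = L / v = 1430 / 0.006545 = 2.185e+05 days = 598.2 years.

598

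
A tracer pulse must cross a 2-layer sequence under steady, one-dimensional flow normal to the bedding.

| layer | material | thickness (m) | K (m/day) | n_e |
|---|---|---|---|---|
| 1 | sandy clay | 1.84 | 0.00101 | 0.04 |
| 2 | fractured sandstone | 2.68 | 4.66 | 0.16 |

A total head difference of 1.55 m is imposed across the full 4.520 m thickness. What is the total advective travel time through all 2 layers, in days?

With flow normal to the layers, continuity requires the same specific discharge q through every layer.
Σ(b_i/K_i) = 1.84/0.00101 + 2.68/4.66 = 1822 d.
q = Δh / Σ(b_i/K_i) = 1.55 / 1822 = 0.0008505 m/day.
In each layer the seepage velocity is v_i = q/n_i, so the layer transit time is t_i = b_i·n_i / q:
  layer 1 (sandy clay): t_1 = 1.84 × 0.04 / 0.0008505 = 86.53 d
  layer 2 (fractured sandstone): t_2 = 2.68 × 0.16 / 0.0008505 = 504.1 d
Total t = Σ t_i = 590.7 days.

591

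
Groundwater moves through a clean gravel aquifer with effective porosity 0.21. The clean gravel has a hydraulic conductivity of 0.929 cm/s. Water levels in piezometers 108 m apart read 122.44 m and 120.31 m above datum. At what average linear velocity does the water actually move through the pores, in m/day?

Convert K: 0.929 cm/s × 864 = 802.7 m/day.
Hydraulic gradient i = (122.44 − 120.31) / 108 = 2.13 / 108 = 0.01972.
Darcy flux q = K · i = 802.7 × 0.01972 = 15.83 m/day.
Seepage velocity v = q / n_e = 15.83 / 0.21 = 75.38 m/day.

75.4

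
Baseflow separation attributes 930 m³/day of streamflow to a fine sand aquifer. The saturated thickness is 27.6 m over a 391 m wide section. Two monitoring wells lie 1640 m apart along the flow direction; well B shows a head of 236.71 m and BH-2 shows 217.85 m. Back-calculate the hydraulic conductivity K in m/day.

Cross-sectional area A = 391 × 27.6 = 10792 m².
Hydraulic gradient i = (236.71 − 217.85) / 1640 = 18.86 / 1640 = 0.01150.
From Q = K·A·i, K = Q / (A·i) = 930 / (10792 × 0.01150) = 7.494 m/day.

7.49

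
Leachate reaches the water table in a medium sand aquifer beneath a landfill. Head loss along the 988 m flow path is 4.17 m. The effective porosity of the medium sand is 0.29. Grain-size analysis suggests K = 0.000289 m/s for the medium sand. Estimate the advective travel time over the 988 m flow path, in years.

7.44

Convert K: 0.000289 m/s × 86400 = 24.97 m/day.
Hydraulic gradient i = Δh / L = 4.17 / 988 = 0.004221.
Darcy flux q = K · i = 24.97 × 0.004221 = 0.1054 m/day.
Seepage velocity v = q / n_e = 0.1054 / 0.29 = 0.3634 m/day.
Travel time t = L / v = 988 / 0.3634 = 2719 days = 7.443 years.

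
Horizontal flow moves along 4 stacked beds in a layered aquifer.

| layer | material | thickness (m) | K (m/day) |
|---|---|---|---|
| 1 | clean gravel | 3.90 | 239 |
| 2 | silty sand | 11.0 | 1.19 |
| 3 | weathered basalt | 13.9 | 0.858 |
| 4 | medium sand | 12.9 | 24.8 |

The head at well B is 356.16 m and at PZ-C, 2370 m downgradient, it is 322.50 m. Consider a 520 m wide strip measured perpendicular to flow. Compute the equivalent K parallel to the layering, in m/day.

Flow is parallel to layering, so each bed carries its own Darcy discharge and the transmissivities add.
Σ(K_i·b_i) = 239×3.90 + 1.19×11.0 + 0.858×13.9 + 24.8×12.9 = 1277 m²/day.
Total thickness b = 41.70 m, so K_eq = Σ(K_i·b_i)/b = 30.62 m/day.

30.6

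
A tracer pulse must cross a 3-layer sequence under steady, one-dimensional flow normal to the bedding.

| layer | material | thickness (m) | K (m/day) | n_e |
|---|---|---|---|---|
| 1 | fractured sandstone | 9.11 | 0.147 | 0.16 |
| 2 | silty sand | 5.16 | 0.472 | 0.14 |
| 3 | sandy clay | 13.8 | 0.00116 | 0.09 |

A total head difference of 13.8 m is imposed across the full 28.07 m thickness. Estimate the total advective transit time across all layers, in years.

8.13

With flow normal to the layers, continuity requires the same specific discharge q through every layer.
Σ(b_i/K_i) = 9.11/0.147 + 5.16/0.472 + 13.8/0.00116 = 11969 d.
q = Δh / Σ(b_i/K_i) = 13.8 / 11969 = 0.001153 m/day.
In each layer the seepage velocity is v_i = q/n_i, so the layer transit time is t_i = b_i·n_i / q:
  layer 1 (fractured sandstone): t_1 = 9.11 × 0.16 / 0.001153 = 1264 d
  layer 2 (silty sand): t_2 = 5.16 × 0.14 / 0.001153 = 626.6 d
  layer 3 (sandy clay): t_3 = 13.8 × 0.09 / 0.001153 = 1077 d
Total t = Σ t_i = 2968 days = 8.126 years.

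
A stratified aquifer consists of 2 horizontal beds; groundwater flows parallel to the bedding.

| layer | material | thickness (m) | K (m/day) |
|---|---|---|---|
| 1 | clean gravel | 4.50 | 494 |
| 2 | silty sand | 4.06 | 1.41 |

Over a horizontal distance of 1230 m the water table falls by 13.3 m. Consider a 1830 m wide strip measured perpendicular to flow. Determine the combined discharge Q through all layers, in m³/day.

44100

Flow is parallel to layering, so each bed carries its own Darcy discharge and the transmissivities add.
Σ(K_i·b_i) = 494×4.50 + 1.41×4.06 = 2229 m²/day.
Hydraulic gradient i = Δh / L = 13.3 / 1230 = 0.01081.
Q = Σ(K_i·b_i) · W · i = 2229 × 1830 × 0.01081 = 44102 m³/day.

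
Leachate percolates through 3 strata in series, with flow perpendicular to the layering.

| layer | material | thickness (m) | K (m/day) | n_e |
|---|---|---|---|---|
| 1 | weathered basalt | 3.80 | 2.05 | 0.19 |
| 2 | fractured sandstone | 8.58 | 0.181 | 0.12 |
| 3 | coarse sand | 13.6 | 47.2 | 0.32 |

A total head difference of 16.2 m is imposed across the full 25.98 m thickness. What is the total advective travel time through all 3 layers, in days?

18.7

With flow normal to the layers, continuity requires the same specific discharge q through every layer.
Σ(b_i/K_i) = 3.80/2.05 + 8.58/0.181 + 13.6/47.2 = 49.55 d.
q = Δh / Σ(b_i/K_i) = 16.2 / 49.55 = 0.3270 m/day.
In each layer the seepage velocity is v_i = q/n_i, so the layer transit time is t_i = b_i·n_i / q:
  layer 1 (weathered basalt): t_1 = 3.80 × 0.19 / 0.3270 = 2.208 d
  layer 2 (fractured sandstone): t_2 = 8.58 × 0.12 / 0.3270 = 3.149 d
  layer 3 (coarse sand): t_3 = 13.6 × 0.32 / 0.3270 = 13.31 d
Total t = Σ t_i = 18.67 days.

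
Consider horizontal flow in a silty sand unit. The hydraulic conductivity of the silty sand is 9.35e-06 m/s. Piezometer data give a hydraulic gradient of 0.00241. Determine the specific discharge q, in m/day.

Convert K: 9.35e-06 m/s × 86400 = 0.8078 m/day.
Hydraulic gradient i = 0.00241.
Specific discharge q = K · i = 0.8078 × 0.002410 = 0.001947 m/day.

0.00195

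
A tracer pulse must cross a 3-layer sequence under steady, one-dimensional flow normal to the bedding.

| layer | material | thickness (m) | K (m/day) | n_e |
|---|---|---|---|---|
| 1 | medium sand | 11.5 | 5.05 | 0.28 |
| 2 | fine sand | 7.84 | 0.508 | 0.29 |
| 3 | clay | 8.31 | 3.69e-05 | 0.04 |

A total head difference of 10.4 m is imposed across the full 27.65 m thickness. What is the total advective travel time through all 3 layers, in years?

345

With flow normal to the layers, continuity requires the same specific discharge q through every layer.
Σ(b_i/K_i) = 11.5/5.05 + 7.84/0.508 + 8.31/3.69e-05 = 2.252e+05 d.
q = Δh / Σ(b_i/K_i) = 10.4 / 2.252e+05 = 4.618e-05 m/day.
In each layer the seepage velocity is v_i = q/n_i, so the layer transit time is t_i = b_i·n_i / q:
  layer 1 (medium sand): t_1 = 11.5 × 0.28 / 4.618e-05 = 69732 d
  layer 2 (fine sand): t_2 = 7.84 × 0.29 / 4.618e-05 = 49237 d
  layer 3 (clay): t_3 = 8.31 × 0.04 / 4.618e-05 = 7198 d
Total t = Σ t_i = 1.262e+05 days = 345.4 years.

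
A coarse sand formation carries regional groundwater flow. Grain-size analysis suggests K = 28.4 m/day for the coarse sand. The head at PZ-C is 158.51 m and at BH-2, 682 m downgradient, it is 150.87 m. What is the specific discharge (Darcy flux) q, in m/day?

Hydraulic gradient i = (158.51 − 150.87) / 682 = 7.64 / 682 = 0.01120.
Specific discharge q = K · i = 28.40 × 0.01120 = 0.3181 m/day.

0.318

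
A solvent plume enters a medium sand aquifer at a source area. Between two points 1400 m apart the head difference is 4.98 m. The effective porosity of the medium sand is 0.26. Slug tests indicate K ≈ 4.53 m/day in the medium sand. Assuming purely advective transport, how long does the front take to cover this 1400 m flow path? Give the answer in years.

Hydraulic gradient i = Δh / L = 4.98 / 1400 = 0.003557.
Darcy flux q = K · i = 4.530 × 0.003557 = 0.01611 m/day.
Seepage velocity v = q / n_e = 0.01611 / 0.26 = 0.06198 m/day.
Travel time t = L / v = 1400 / 0.06198 = 22589 days = 61.85 years.

61.8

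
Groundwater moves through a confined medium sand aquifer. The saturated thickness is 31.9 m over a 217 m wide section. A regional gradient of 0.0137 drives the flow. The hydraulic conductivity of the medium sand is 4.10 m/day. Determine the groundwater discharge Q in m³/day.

Cross-sectional area A = 217 × 31.9 = 6922 m².
Hydraulic gradient i = 0.0137.
Darcy's law: Q = K · A · i = 4.100 × 6922 × 0.01370 = 388.8 m³/day.

389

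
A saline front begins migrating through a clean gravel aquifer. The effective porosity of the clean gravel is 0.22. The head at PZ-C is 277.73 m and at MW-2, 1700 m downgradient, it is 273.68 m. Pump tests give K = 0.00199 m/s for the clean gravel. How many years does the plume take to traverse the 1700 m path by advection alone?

Convert K: 0.00199 m/s × 86400 = 171.9 m/day.
Hydraulic gradient i = (277.73 − 273.68) / 1700 = 4.05 / 1700 = 0.002382.
Darcy flux q = K · i = 171.9 × 0.002382 = 0.4096 m/day.
Seepage velocity v = q / n_e = 0.4096 / 0.22 = 1.862 m/day.
Travel time t = L / v = 1700 / 1.862 = 913.1 days = 2.500 years.

2.50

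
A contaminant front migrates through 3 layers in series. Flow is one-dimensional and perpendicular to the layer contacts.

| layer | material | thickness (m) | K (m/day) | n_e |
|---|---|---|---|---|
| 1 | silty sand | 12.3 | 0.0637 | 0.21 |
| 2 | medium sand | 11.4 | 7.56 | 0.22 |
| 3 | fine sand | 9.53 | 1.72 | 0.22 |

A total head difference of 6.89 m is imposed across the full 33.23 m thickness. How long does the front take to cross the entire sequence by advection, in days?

With flow normal to the layers, continuity requires the same specific discharge q through every layer.
Σ(b_i/K_i) = 12.3/0.0637 + 11.4/7.56 + 9.53/1.72 = 200.1 d.
q = Δh / Σ(b_i/K_i) = 6.89 / 200.1 = 0.03443 m/day.
In each layer the seepage velocity is v_i = q/n_i, so the layer transit time is t_i = b_i·n_i / q:
  layer 1 (silty sand): t_1 = 12.3 × 0.21 / 0.03443 = 75.03 d
  layer 2 (medium sand): t_2 = 11.4 × 0.22 / 0.03443 = 72.85 d
  layer 3 (fine sand): t_3 = 9.53 × 0.22 / 0.03443 = 60.90 d
Total t = Σ t_i = 208.8 days.

209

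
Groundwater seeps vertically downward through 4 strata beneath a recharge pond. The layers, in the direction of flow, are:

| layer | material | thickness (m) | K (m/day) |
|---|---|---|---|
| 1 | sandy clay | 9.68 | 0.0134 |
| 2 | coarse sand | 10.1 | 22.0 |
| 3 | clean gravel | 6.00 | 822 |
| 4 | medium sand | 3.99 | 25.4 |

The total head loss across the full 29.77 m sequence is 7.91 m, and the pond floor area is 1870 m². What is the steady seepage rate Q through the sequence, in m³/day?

20.5

Flow is perpendicular to layering, so the layers act in series and the equivalent K is the thickness-weighted harmonic mean.
Total thickness L = 9.68 + 10.1 + 6.00 + 3.99 = 29.77 m.
Σ(b_i/K_i) = 9.68/0.0134 + 10.1/22.0 + 6.00/822 + 3.99/25.4 = 723.0 d.
K_eq = L / Σ(b_i/K_i) = 29.77 / 723.0 = 0.04117 m/day.
Q = K_eq · A · (Δh/L) = 0.04117 × 1870 × (7.91/29.77) = 20.46 m³/day.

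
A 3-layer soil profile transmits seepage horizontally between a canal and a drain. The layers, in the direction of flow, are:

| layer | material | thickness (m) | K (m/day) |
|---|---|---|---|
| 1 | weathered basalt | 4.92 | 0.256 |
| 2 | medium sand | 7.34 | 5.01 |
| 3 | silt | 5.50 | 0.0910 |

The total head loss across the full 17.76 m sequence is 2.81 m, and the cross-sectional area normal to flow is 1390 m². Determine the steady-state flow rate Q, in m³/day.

Flow is perpendicular to layering, so the layers act in series and the equivalent K is the thickness-weighted harmonic mean.
Total thickness L = 4.92 + 7.34 + 5.50 = 17.76 m.
Σ(b_i/K_i) = 4.92/0.256 + 7.34/5.01 + 5.50/0.0910 = 81.12 d.
K_eq = L / Σ(b_i/K_i) = 17.76 / 81.12 = 0.2189 m/day.
Q = K_eq · A · (Δh/L) = 0.2189 × 1390 × (2.81/17.76) = 48.15 m³/day.

48.1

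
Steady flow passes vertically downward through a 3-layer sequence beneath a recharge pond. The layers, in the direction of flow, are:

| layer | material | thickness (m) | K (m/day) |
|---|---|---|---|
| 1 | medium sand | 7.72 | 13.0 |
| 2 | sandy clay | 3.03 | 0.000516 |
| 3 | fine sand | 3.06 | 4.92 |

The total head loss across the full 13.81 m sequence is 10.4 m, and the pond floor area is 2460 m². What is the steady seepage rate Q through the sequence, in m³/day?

4.36

Flow is perpendicular to layering, so the layers act in series and the equivalent K is the thickness-weighted harmonic mean.
Total thickness L = 7.72 + 3.03 + 3.06 = 13.81 m.
Σ(b_i/K_i) = 7.72/13.0 + 3.03/0.000516 + 3.06/4.92 = 5873 d.
K_eq = L / Σ(b_i/K_i) = 13.81 / 5873 = 0.002351 m/day.
Q = K_eq · A · (Δh/L) = 0.002351 × 2460 × (10.4/13.81) = 4.356 m³/day.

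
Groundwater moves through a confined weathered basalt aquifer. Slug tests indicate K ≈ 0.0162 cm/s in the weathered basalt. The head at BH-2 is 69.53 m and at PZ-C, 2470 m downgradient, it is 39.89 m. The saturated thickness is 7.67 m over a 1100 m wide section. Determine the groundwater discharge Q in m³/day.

Convert K: 0.0162 cm/s × 864 = 14.00 m/day.
Cross-sectional area A = 1100 × 7.67 = 8437 m².
Hydraulic gradient i = (69.53 − 39.89) / 2470 = 29.64 / 2470 = 0.01200.
Darcy's law: Q = K · A · i = 14.00 × 8437 × 0.01200 = 1417 m³/day.

1420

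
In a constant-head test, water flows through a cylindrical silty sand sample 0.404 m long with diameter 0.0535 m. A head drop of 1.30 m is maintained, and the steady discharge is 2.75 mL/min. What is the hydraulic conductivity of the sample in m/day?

0.547

Cross-sectional area A = π·(d/2)² = π × (0.0535/2)² = 0.002248 m².
Convert discharge: 2.75 mL/min = 4.583e-08 m³/s.
Darcy's law rearranged: K = Q·L / (A·Δh) = 4.583e-08 × 0.404 / (0.002248 × 1.30) = 6.336e-06 m/s = 0.5474 m/day.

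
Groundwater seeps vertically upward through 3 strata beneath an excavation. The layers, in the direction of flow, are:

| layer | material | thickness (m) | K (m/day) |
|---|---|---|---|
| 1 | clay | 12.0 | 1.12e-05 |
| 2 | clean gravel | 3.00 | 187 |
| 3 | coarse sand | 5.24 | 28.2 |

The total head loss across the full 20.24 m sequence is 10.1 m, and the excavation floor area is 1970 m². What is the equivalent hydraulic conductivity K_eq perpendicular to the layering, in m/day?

Flow is perpendicular to layering, so the layers act in series and the equivalent K is the thickness-weighted harmonic mean.
Total thickness L = 12.0 + 3.00 + 5.24 = 20.24 m.
Σ(b_i/K_i) = 12.0/1.12e-05 + 3.00/187 + 5.24/28.2 = 1.071e+06 d.
K_eq = L / Σ(b_i/K_i) = 20.24 / 1.071e+06 = 1.889e-05 m/day.

1.89e-05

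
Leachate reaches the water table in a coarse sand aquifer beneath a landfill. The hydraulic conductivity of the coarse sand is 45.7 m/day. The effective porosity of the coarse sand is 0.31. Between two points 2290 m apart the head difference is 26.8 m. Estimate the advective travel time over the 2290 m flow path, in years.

3.63

Hydraulic gradient i = Δh / L = 26.8 / 2290 = 0.01170.
Darcy flux q = K · i = 45.70 × 0.01170 = 0.5348 m/day.
Seepage velocity v = q / n_e = 0.5348 / 0.31 = 1.725 m/day.
Travel time t = L / v = 2290 / 1.725 = 1327 days = 3.634 years.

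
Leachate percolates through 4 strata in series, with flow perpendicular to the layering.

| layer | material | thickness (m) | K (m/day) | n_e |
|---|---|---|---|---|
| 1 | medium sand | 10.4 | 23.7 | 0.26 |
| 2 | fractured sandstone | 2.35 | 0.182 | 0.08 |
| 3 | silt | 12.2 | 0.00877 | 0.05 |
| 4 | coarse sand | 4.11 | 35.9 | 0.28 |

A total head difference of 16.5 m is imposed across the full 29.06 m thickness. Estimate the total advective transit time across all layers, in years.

With flow normal to the layers, continuity requires the same specific discharge q through every layer.
Σ(b_i/K_i) = 10.4/23.7 + 2.35/0.182 + 12.2/0.00877 + 4.11/35.9 = 1405 d.
q = Δh / Σ(b_i/K_i) = 16.5 / 1405 = 0.01175 m/day.
In each layer the seepage velocity is v_i = q/n_i, so the layer transit time is t_i = b_i·n_i / q:
  layer 1 (medium sand): t_1 = 10.4 × 0.26 / 0.01175 = 230.2 d
  layer 2 (fractured sandstone): t_2 = 2.35 × 0.08 / 0.01175 = 16.00 d
  layer 3 (silt): t_3 = 12.2 × 0.05 / 0.01175 = 51.93 d
  layer 4 (coarse sand): t_4 = 4.11 × 0.28 / 0.01175 = 97.96 d
Total t = Σ t_i = 396.1 days = 1.084 years.

1.08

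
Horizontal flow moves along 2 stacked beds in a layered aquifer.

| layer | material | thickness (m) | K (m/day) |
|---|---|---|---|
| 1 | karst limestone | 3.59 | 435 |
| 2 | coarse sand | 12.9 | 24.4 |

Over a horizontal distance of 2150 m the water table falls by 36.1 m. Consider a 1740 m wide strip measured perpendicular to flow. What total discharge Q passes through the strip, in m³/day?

54800

Flow is parallel to layering, so each bed carries its own Darcy discharge and the transmissivities add.
Σ(K_i·b_i) = 435×3.59 + 24.4×12.9 = 1876 m²/day.
Hydraulic gradient i = Δh / L = 36.1 / 2150 = 0.01679.
Q = Σ(K_i·b_i) · W · i = 1876 × 1740 × 0.01679 = 54821 m³/day.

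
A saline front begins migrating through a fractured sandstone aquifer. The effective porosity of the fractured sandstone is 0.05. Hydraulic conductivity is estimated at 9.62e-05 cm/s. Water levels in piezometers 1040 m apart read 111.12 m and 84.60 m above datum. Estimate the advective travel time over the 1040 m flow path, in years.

Convert K: 9.62e-05 cm/s × 864 = 0.08312 m/day.
Hydraulic gradient i = (111.12 − 84.60) / 1040 = 26.52 / 1040 = 0.02550.
Darcy flux q = K · i = 0.08312 × 0.02550 = 0.002119 m/day.
Seepage velocity v = q / n_e = 0.002119 / 0.05 = 0.04239 m/day.
Travel time t = L / v = 1040 / 0.04239 = 24534 days = 67.17 years.

67.2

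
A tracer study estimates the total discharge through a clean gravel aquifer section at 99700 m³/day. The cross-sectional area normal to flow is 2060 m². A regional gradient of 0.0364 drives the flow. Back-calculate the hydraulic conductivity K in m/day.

1330

Hydraulic gradient i = 0.0364.
From Q = K·A·i, K = Q / (A·i) = 99700 / (2060 × 0.03640) = 1330 m/day.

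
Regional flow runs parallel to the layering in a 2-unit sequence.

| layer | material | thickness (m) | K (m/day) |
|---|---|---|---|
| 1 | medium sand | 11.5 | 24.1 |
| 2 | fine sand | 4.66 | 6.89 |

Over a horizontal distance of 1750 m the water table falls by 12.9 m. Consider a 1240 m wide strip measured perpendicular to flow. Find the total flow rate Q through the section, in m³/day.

2830

Flow is parallel to layering, so each bed carries its own Darcy discharge and the transmissivities add.
Σ(K_i·b_i) = 24.1×11.5 + 6.89×4.66 = 309.3 m²/day.
Hydraulic gradient i = Δh / L = 12.9 / 1750 = 0.007371.
Q = Σ(K_i·b_i) · W · i = 309.3 × 1240 × 0.007371 = 2827 m³/day.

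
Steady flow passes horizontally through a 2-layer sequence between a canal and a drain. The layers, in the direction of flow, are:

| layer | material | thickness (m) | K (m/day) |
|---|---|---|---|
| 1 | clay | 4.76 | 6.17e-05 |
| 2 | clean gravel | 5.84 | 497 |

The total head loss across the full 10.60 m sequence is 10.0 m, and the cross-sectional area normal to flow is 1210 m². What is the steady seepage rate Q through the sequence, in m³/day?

Flow is perpendicular to layering, so the layers act in series and the equivalent K is the thickness-weighted harmonic mean.
Total thickness L = 4.76 + 5.84 = 10.60 m.
Σ(b_i/K_i) = 4.76/6.17e-05 + 5.84/497 = 77147 d.
K_eq = L / Σ(b_i/K_i) = 10.60 / 77147 = 0.0001374 m/day.
Q = K_eq · A · (Δh/L) = 0.0001374 × 1210 × (10.0/10.60) = 0.1568 m³/day.

0.157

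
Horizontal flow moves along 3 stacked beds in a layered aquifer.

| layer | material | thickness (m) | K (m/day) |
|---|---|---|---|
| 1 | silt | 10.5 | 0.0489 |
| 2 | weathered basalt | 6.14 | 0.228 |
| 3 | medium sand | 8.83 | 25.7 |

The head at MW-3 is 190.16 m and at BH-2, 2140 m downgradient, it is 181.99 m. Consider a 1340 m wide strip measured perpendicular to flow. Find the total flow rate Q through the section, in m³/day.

Flow is parallel to layering, so each bed carries its own Darcy discharge and the transmissivities add.
Σ(K_i·b_i) = 0.0489×10.5 + 0.228×6.14 + 25.7×8.83 = 228.8 m²/day.
Hydraulic gradient i = (190.16 − 181.99) / 2140 = 8.17 / 2140 = 0.003818.
Q = Σ(K_i·b_i) · W · i = 228.8 × 1340 × 0.003818 = 1171 m³/day.

1170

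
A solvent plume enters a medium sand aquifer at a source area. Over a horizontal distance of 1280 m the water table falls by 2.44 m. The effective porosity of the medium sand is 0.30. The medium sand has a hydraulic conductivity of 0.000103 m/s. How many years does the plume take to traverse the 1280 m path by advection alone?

Convert K: 0.000103 m/s × 86400 = 8.899 m/day.
Hydraulic gradient i = Δh / L = 2.44 / 1280 = 0.001906.
Darcy flux q = K · i = 8.899 × 0.001906 = 0.01696 m/day.
Seepage velocity v = q / n_e = 0.01696 / 0.30 = 0.05655 m/day.
Travel time t = L / v = 1280 / 0.05655 = 22636 days = 61.97 years.

62.0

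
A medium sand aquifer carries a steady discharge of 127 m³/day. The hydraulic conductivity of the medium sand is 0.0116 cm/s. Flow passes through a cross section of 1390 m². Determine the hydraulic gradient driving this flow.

Convert K: 0.0116 cm/s × 864 = 10.02 m/day.
From Q = K·A·i, i = Q / (K·A) = 127 / (10.02 × 1390) = 0.009116.

0.00912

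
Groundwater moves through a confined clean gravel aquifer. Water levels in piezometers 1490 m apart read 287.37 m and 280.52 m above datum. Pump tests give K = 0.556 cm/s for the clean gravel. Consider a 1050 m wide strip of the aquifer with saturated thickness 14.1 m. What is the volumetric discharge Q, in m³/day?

Convert K: 0.556 cm/s × 864 = 480.4 m/day.
Cross-sectional area A = 1050 × 14.1 = 14805 m².
Hydraulic gradient i = (287.37 − 280.52) / 1490 = 6.85 / 1490 = 0.004597.
Darcy's law: Q = K · A · i = 480.4 × 14805 × 0.004597 = 32696 m³/day.

32700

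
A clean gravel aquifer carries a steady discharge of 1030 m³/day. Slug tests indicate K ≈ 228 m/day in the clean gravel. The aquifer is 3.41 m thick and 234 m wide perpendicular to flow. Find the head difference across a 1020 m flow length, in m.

Cross-sectional area A = 234 × 3.41 = 797.9 m².
From Q = K·A·i, i = Q / (K·A) = 1030 / (228.0 × 797.9) = 0.005662.
Head loss Δh = i · L = 0.005662 × 1020 = 5.775 m.

5.77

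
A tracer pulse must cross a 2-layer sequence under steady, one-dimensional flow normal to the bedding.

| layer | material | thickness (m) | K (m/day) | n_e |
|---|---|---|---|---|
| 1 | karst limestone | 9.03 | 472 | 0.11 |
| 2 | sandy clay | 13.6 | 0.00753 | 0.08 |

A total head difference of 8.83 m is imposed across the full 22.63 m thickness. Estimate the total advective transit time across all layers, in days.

With flow normal to the layers, continuity requires the same specific discharge q through every layer.
Σ(b_i/K_i) = 9.03/472 + 13.6/0.00753 = 1806 d.
q = Δh / Σ(b_i/K_i) = 8.83 / 1806 = 0.004889 m/day.
In each layer the seepage velocity is v_i = q/n_i, so the layer transit time is t_i = b_i·n_i / q:
  layer 1 (karst limestone): t_1 = 9.03 × 0.11 / 0.004889 = 203.2 d
  layer 2 (sandy clay): t_2 = 13.6 × 0.08 / 0.004889 = 222.5 d
Total t = Σ t_i = 425.7 days.

426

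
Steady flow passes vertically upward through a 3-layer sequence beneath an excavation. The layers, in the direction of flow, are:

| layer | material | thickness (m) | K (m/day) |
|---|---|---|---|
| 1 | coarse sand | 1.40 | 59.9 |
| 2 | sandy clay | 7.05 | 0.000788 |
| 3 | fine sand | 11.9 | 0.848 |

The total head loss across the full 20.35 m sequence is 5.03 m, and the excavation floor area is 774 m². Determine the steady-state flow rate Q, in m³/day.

Flow is perpendicular to layering, so the layers act in series and the equivalent K is the thickness-weighted harmonic mean.
Total thickness L = 1.40 + 7.05 + 11.9 = 20.35 m.
Σ(b_i/K_i) = 1.40/59.9 + 7.05/0.000788 + 11.9/0.848 = 8961 d.
K_eq = L / Σ(b_i/K_i) = 20.35 / 8961 = 0.002271 m/day.
Q = K_eq · A · (Δh/L) = 0.002271 × 774 × (5.03/20.35) = 0.4345 m³/day.

0.434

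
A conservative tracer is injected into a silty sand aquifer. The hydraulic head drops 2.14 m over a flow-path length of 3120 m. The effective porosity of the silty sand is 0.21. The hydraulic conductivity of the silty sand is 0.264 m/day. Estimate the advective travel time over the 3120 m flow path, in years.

Hydraulic gradient i = Δh / L = 2.14 / 3120 = 0.0006859.
Darcy flux q = K · i = 0.2640 × 0.0006859 = 0.0001811 m/day.
Seepage velocity v = q / n_e = 0.0001811 / 0.21 = 0.0008623 m/day.
Travel time t = L / v = 3120 / 0.0008623 = 3.618e+06 days = 9907 years.

9910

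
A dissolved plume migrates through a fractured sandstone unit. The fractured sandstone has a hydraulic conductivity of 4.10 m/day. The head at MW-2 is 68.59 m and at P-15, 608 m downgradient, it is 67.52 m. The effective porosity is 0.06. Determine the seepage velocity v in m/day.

Hydraulic gradient i = (68.59 − 67.52) / 608 = 1.07 / 608 = 0.001760.
Darcy flux q = K · i = 4.100 × 0.001760 = 0.007215 m/day.
Seepage velocity v = q / n_e = 0.007215 / 0.06 = 0.1203 m/day.

0.120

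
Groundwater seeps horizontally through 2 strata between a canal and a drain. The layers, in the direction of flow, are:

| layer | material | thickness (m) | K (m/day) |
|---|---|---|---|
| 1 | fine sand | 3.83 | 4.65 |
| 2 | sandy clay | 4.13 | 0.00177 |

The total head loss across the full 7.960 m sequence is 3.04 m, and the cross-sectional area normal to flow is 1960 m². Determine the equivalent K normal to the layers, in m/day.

0.00341

Flow is perpendicular to layering, so the layers act in series and the equivalent K is the thickness-weighted harmonic mean.
Total thickness L = 3.83 + 4.13 = 7.960 m.
Σ(b_i/K_i) = 3.83/4.65 + 4.13/0.00177 = 2334 d.
K_eq = L / Σ(b_i/K_i) = 7.960 / 2334 = 0.003410 m/day.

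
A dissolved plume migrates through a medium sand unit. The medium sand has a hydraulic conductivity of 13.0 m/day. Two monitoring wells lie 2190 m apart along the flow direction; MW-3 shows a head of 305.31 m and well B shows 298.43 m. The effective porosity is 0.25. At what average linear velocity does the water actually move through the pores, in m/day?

Hydraulic gradient i = (305.31 − 298.43) / 2190 = 6.88 / 2190 = 0.003142.
Darcy flux q = K · i = 13.00 × 0.003142 = 0.04084 m/day.
Seepage velocity v = q / n_e = 0.04084 / 0.25 = 0.1634 m/day.

0.163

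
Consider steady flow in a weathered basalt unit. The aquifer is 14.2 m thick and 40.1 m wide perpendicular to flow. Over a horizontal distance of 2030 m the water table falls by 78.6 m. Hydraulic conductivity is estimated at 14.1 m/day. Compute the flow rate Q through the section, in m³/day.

311

Cross-sectional area A = 40.1 × 14.2 = 569.4 m².
Hydraulic gradient i = Δh / L = 78.6 / 2030 = 0.03872.
Darcy's law: Q = K · A · i = 14.10 × 569.4 × 0.03872 = 310.9 m³/day.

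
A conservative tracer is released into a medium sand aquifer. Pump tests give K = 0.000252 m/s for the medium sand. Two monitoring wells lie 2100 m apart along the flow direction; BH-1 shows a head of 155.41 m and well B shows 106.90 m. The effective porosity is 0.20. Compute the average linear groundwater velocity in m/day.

Convert K: 0.000252 m/s × 86400 = 21.77 m/day.
Hydraulic gradient i = (155.41 − 106.90) / 2100 = 48.51 / 2100 = 0.02310.
Darcy flux q = K · i = 21.77 × 0.02310 = 0.5030 m/day.
Seepage velocity v = q / n_e = 0.5030 / 0.20 = 2.515 m/day.

2.51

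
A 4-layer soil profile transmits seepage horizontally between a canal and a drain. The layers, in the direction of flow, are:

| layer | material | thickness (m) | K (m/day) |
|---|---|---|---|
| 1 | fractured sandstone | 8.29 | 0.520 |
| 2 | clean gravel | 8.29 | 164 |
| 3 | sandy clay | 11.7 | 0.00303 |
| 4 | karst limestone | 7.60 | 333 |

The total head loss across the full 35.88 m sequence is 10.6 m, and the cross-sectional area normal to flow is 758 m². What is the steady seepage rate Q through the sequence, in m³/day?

Flow is perpendicular to layering, so the layers act in series and the equivalent K is the thickness-weighted harmonic mean.
Total thickness L = 8.29 + 8.29 + 11.7 + 7.60 = 35.88 m.
Σ(b_i/K_i) = 8.29/0.520 + 8.29/164 + 11.7/0.00303 + 7.60/333 = 3877 d.
K_eq = L / Σ(b_i/K_i) = 35.88 / 3877 = 0.009254 m/day.
Q = K_eq · A · (Δh/L) = 0.009254 × 758 × (10.6/35.88) = 2.072 m³/day.

2.07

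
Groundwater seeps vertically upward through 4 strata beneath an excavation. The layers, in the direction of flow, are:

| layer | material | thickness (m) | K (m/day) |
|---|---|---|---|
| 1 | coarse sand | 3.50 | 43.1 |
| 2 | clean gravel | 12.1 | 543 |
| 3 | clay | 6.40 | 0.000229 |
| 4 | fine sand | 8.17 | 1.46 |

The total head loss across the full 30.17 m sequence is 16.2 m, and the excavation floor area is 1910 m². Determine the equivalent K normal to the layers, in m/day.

0.00108

Flow is perpendicular to layering, so the layers act in series and the equivalent K is the thickness-weighted harmonic mean.
Total thickness L = 3.50 + 12.1 + 6.40 + 8.17 = 30.17 m.
Σ(b_i/K_i) = 3.50/43.1 + 12.1/543 + 6.40/0.000229 + 8.17/1.46 = 27953 d.
K_eq = L / Σ(b_i/K_i) = 30.17 / 27953 = 0.001079 m/day.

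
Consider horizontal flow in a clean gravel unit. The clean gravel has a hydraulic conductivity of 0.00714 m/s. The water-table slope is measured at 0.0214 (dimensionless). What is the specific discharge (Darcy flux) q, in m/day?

Convert K: 0.00714 m/s × 86400 = 616.9 m/day.
Hydraulic gradient i = 0.0214.
Specific discharge q = K · i = 616.9 × 0.02140 = 13.20 m/day.

13.2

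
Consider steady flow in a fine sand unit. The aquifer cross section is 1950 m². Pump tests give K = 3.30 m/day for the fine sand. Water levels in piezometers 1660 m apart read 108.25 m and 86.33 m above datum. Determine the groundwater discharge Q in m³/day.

85.0

Hydraulic gradient i = (108.25 − 86.33) / 1660 = 21.92 / 1660 = 0.01320.
Darcy's law: Q = K · A · i = 3.300 × 1950 × 0.01320 = 84.97 m³/day.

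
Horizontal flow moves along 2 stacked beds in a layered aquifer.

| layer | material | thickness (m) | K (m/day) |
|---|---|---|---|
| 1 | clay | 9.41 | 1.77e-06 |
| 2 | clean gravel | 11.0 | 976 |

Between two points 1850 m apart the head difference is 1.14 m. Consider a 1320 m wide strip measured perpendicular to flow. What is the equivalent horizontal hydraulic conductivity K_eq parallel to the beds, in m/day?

Flow is parallel to layering, so each bed carries its own Darcy discharge and the transmissivities add.
Σ(K_i·b_i) = 1.77e-06×9.41 + 976×11.0 = 10736 m²/day.
Total thickness b = 20.41 m, so K_eq = Σ(K_i·b_i)/b = 526.0 m/day.

526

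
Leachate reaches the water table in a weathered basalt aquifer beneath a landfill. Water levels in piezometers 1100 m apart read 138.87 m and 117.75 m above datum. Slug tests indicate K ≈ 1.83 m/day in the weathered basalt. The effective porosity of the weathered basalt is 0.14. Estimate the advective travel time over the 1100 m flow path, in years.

Hydraulic gradient i = (138.87 − 117.75) / 1100 = 21.12 / 1100 = 0.01920.
Darcy flux q = K · i = 1.830 × 0.01920 = 0.03514 m/day.
Seepage velocity v = q / n_e = 0.03514 / 0.14 = 0.2510 m/day.
Travel time t = L / v = 1100 / 0.2510 = 4383 days = 12.00 years.

12.0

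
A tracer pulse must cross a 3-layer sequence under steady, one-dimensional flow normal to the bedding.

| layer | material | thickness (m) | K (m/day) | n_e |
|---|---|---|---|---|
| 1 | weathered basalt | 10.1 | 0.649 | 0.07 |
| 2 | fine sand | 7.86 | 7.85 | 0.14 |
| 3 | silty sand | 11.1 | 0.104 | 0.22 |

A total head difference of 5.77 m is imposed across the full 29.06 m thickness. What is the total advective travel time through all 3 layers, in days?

90.8

With flow normal to the layers, continuity requires the same specific discharge q through every layer.
Σ(b_i/K_i) = 10.1/0.649 + 7.86/7.85 + 11.1/0.104 = 123.3 d.
q = Δh / Σ(b_i/K_i) = 5.77 / 123.3 = 0.04680 m/day.
In each layer the seepage velocity is v_i = q/n_i, so the layer transit time is t_i = b_i·n_i / q:
  layer 1 (weathered basalt): t_1 = 10.1 × 0.07 / 0.04680 = 15.11 d
  layer 2 (fine sand): t_2 = 7.86 × 0.14 / 0.04680 = 23.51 d
  layer 3 (silty sand): t_3 = 11.1 × 0.22 / 0.04680 = 52.18 d
Total t = Σ t_i = 90.80 days.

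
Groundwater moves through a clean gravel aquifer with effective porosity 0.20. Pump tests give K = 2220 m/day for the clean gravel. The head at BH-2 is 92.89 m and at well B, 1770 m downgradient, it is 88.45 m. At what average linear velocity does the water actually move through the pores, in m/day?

27.8

Hydraulic gradient i = (92.89 − 88.45) / 1770 = 4.44 / 1770 = 0.002508.
Darcy flux q = K · i = 2220 × 0.002508 = 5.569 m/day.
Seepage velocity v = q / n_e = 5.569 / 0.20 = 27.84 m/day.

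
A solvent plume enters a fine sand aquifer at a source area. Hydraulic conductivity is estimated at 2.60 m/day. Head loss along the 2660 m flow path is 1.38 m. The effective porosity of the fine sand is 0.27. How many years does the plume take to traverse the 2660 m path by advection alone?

Hydraulic gradient i = Δh / L = 1.38 / 2660 = 0.0005188.
Darcy flux q = K · i = 2.600 × 0.0005188 = 0.001349 m/day.
Seepage velocity v = q / n_e = 0.001349 / 0.27 = 0.004996 m/day.
Travel time t = L / v = 2660 / 0.004996 = 5.324e+05 days = 1458 years.

1460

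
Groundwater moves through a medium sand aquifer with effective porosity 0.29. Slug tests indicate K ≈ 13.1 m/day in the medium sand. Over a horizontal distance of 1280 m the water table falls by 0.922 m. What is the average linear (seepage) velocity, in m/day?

Hydraulic gradient i = Δh / L = 0.922 / 1280 = 0.0007203.
Darcy flux q = K · i = 13.10 × 0.0007203 = 0.009436 m/day.
Seepage velocity v = q / n_e = 0.009436 / 0.29 = 0.03254 m/day.

0.0325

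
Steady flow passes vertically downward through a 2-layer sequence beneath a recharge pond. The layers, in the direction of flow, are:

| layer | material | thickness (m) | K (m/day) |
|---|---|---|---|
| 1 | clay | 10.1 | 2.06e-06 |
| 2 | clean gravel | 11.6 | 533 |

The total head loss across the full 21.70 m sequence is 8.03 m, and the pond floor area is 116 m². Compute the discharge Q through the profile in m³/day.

0.000190

Flow is perpendicular to layering, so the layers act in series and the equivalent K is the thickness-weighted harmonic mean.
Total thickness L = 10.1 + 11.6 = 21.70 m.
Σ(b_i/K_i) = 10.1/2.06e-06 + 11.6/533 = 4.903e+06 d.
K_eq = L / Σ(b_i/K_i) = 21.70 / 4.903e+06 = 4.426e-06 m/day.
Q = K_eq · A · (Δh/L) = 4.426e-06 × 116 × (8.03/21.70) = 0.0001900 m³/day.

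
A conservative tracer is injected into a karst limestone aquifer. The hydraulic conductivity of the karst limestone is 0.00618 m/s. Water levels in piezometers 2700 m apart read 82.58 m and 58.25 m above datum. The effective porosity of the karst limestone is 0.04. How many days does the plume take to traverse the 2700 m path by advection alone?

Convert K: 0.00618 m/s × 86400 = 534.0 m/day.
Hydraulic gradient i = (82.58 − 58.25) / 2700 = 24.33 / 2700 = 0.009011.
Darcy flux q = K · i = 534.0 × 0.009011 = 4.812 m/day.
Seepage velocity v = q / n_e = 4.812 / 0.04 = 120.3 m/day.
Travel time t = L / v = 2700 / 120.3 = 22.45 days.

22.4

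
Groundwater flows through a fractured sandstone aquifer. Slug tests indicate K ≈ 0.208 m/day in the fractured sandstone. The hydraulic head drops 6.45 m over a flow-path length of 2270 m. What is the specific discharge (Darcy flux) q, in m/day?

0.000591

Hydraulic gradient i = Δh / L = 6.45 / 2270 = 0.002841.
Specific discharge q = K · i = 0.2080 × 0.002841 = 0.0005910 m/day.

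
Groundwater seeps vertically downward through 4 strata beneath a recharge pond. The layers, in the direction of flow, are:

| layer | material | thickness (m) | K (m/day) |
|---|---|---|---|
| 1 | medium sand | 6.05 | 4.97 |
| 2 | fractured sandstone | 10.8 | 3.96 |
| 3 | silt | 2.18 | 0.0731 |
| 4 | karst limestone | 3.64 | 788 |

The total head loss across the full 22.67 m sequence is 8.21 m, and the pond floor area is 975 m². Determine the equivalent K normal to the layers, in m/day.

0.671

Flow is perpendicular to layering, so the layers act in series and the equivalent K is the thickness-weighted harmonic mean.
Total thickness L = 6.05 + 10.8 + 2.18 + 3.64 = 22.67 m.
Σ(b_i/K_i) = 6.05/4.97 + 10.8/3.96 + 2.18/0.0731 + 3.64/788 = 33.77 d.
K_eq = L / Σ(b_i/K_i) = 22.67 / 33.77 = 0.6713 m/day.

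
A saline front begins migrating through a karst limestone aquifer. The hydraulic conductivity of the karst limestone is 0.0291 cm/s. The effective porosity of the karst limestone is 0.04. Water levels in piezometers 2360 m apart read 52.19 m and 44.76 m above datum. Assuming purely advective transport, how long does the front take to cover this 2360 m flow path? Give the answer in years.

3.27

Convert K: 0.0291 cm/s × 864 = 25.14 m/day.
Hydraulic gradient i = (52.19 − 44.76) / 2360 = 7.43 / 2360 = 0.003148.
Darcy flux q = K · i = 25.14 × 0.003148 = 0.07916 m/day.
Seepage velocity v = q / n_e = 0.07916 / 0.04 = 1.979 m/day.
Travel time t = L / v = 2360 / 1.979 = 1193 days = 3.265 years.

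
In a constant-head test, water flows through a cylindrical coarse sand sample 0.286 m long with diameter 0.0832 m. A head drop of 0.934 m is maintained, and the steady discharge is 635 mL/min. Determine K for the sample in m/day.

Cross-sectional area A = π·(d/2)² = π × (0.0832/2)² = 0.005437 m².
Convert discharge: 635 mL/min = 1.058e-05 m³/s.
Darcy's law rearranged: K = Q·L / (A·Δh) = 1.058e-05 × 0.286 / (0.005437 × 0.934) = 0.0005961 m/s = 51.50 m/day.

51.5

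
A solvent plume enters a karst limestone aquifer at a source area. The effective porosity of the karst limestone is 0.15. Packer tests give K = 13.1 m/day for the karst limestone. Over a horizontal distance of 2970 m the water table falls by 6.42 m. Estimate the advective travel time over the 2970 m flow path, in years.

43.1

Hydraulic gradient i = Δh / L = 6.42 / 2970 = 0.002162.
Darcy flux q = K · i = 13.10 × 0.002162 = 0.02832 m/day.
Seepage velocity v = q / n_e = 0.02832 / 0.15 = 0.1888 m/day.
Travel time t = L / v = 2970 / 0.1888 = 15733 days = 43.07 years.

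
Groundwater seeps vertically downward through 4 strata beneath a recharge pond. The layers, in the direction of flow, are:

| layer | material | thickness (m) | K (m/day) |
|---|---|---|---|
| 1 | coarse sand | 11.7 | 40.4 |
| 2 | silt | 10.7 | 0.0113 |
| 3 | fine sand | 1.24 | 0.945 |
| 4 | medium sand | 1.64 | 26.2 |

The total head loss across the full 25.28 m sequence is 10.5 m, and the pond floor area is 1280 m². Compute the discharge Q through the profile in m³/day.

14.2

Flow is perpendicular to layering, so the layers act in series and the equivalent K is the thickness-weighted harmonic mean.
Total thickness L = 11.7 + 10.7 + 1.24 + 1.64 = 25.28 m.
Σ(b_i/K_i) = 11.7/40.4 + 10.7/0.0113 + 1.24/0.945 + 1.64/26.2 = 948.6 d.
K_eq = L / Σ(b_i/K_i) = 25.28 / 948.6 = 0.02665 m/day.
Q = K_eq · A · (Δh/L) = 0.02665 × 1280 × (10.5/25.28) = 14.17 m³/day.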